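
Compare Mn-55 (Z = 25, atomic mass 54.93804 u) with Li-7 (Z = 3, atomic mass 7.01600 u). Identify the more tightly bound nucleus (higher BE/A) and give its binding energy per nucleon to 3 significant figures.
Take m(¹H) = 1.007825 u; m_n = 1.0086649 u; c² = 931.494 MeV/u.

Mn-55; 8.77 MeV/nucleon

Mn-55: Σm = 25(1.007825) + 30(1.0086649) = 55.4555720 u; Δm = 0.5175320 u; E_B = 482.08 MeV; E_B/A = 8.765 MeV
Li-7: Σm = 3(1.007825) + 4(1.0086649) = 7.0581346 u; Δm = 0.0421346 u; E_B = 39.248 MeV; E_B/A = 5.607 MeV
Mn-55 has the higher binding energy per nucleon, so it is the more tightly bound nucleus.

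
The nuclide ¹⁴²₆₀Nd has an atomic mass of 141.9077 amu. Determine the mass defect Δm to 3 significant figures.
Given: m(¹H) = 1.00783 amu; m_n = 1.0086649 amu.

With 60 protons and 82 neutrons (A = 142):
Total constituent mass: 60 × 1.00783 + 82 × 1.0086649 = 143.1803218 amu
The mass defect is 143.1803218 − 141.9077 = 1.2726218 amu.

1.27 amu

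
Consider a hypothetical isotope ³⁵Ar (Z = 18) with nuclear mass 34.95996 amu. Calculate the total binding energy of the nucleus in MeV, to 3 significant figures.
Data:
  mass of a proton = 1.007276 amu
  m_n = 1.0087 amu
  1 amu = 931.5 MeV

297 MeV

With 18 protons and 17 neutrons (A = 35):
Σm = 18·m_p + 17·m_n = 18.130968 + 17.1479 = 35.278868 amu
The mass defect is 35.278868 − 34.95996 = 0.318908 amu.
E_B = 0.318908 × 931.5 = 297.063 MeV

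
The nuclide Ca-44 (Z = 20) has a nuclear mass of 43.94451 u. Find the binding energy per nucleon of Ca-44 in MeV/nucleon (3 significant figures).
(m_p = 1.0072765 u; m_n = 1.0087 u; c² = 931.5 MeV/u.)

8.68 MeV/nucleon

With 20 protons and 24 neutrons (A = 44):
Σm = 20·m_p + 24·m_n = 20.1455300 + 24.2088 = 44.3543300 u
Δm = 44.3543300 − 43.94451 = 0.4098200 u
Binding energy = Δm·c² = 0.4098200 × 931.5 MeV/u = 381.747 MeV
BE/A = 381.747 MeV / 44 = 8.676 MeV/nucleon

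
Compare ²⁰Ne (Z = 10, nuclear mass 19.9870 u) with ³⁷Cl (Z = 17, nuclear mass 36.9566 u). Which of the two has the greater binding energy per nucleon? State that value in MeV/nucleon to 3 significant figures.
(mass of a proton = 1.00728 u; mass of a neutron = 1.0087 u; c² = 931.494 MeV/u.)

²⁰Ne: Σm = 10(1.00728) + 10(1.0087) = 20.15980 u; Δm = 0.17280 u; E_B = 160.96 MeV; E_B/A = 8.048 MeV
³⁷Cl: Σm = 17(1.00728) + 20(1.0087) = 37.29776 u; Δm = 0.34116 u; E_B = 317.79 MeV; E_B/A = 8.589 MeV
³⁷Cl has the higher binding energy per nucleon, so it is the more tightly bound nucleus.

³⁷Cl; 8.59 MeV/nucleon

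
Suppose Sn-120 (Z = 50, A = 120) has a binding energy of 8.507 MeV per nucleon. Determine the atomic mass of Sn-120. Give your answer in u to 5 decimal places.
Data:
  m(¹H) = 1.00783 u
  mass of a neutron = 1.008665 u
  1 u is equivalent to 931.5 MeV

Total binding energy = 120 × 8.507 = 1020.840 MeV
Mass defect = 1020.840 MeV / (931.5 MeV/u) = 1.0959098 u
Constituent mass = 50(1.00783) + 70(1.008665) = 120.998050 u
Atomic mass = 120.998050 − 1.0959098 = 119.9021402 u ≈ 119.90214 u (to 5 decimal places)

119.90214 u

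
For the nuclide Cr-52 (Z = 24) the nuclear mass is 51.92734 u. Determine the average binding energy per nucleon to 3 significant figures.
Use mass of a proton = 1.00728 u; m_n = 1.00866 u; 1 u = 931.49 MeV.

8.77 MeV/nucleon

The nucleus contains 24 protons and 52 − 24 = 28 neutrons.
Mass of separated nucleons = 24(1.00728) + 28(1.00866) = 24.17472 + 28.24248 = 52.41720 u
The mass defect is 52.41720 − 51.92734 = 0.48986 u.
E_B = 0.48986 × 931.49 = 456.2997 MeV
Dividing by A = 52 gives 8.77499 MeV per nucleon.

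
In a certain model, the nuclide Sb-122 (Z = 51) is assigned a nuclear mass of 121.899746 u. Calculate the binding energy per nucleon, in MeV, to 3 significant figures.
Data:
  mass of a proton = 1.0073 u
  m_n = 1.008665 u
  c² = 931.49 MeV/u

8.31 MeV/nucleon

With 51 protons and 71 neutrons (A = 122):
Total constituent mass: 51 × 1.0073 + 71 × 1.008665 = 122.987515 u
Δm = 122.987515 − 121.899746 = 1.087769 u
E_B = 1.087769 × 931.49 = 1013.25 MeV
Dividing by A = 122 gives 8.305 MeV per nucleon.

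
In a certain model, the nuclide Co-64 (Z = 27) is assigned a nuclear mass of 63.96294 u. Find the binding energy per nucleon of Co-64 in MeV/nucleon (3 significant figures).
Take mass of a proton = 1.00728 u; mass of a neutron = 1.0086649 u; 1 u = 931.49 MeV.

Mass of separated nucleons = 27(1.00728) + 37(1.0086649) = 27.19656 + 37.3206013 = 64.5171613 u
Mass defect Δm = 64.5171613 − 63.96294 = 0.5542213 u
Converting to energy: 0.5542213 u × 931.49 MeV/u = 516.252 MeV
Dividing by A = 64 gives 8.066 MeV per nucleon.

8.07 MeV/nucleon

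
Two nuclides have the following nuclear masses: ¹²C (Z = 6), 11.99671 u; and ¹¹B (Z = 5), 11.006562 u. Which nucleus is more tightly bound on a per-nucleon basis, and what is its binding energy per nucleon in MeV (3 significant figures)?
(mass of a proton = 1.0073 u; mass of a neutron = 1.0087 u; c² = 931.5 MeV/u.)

¹²C; 7.71 MeV/nucleon

¹²C: Σm = 6(1.0073) + 6(1.0087) = 12.0960 u; Δm = 0.09929 u; E_B = 92.489 MeV; E_B/A = 7.707 MeV
¹¹B: Σm = 5(1.0073) + 6(1.0087) = 11.0887 u; Δm = 0.082138 u; E_B = 76.512 MeV; E_B/A = 6.956 MeV
¹²C has the higher binding energy per nucleon, so it is the more tightly bound nucleus.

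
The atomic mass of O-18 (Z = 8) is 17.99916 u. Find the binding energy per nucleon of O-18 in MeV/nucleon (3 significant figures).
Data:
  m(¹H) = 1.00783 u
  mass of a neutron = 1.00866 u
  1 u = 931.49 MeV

7.77 MeV/nucleon

Σm = 8·m(¹H) + 10·m_n = 8.06264 + 10.08660 = 18.14924 u
Δm = 18.14924 − 17.99916 = 0.15008 u
Converting to energy: 0.15008 u × 931.49 MeV/u = 139.798 MeV
Dividing by A = 18 gives 7.767 MeV per nucleon.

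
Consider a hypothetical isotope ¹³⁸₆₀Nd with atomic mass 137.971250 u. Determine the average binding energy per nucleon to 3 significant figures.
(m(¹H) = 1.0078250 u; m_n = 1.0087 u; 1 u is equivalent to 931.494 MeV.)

7.94 MeV/nucleon

Total constituent mass: 60 × 1.0078250 + 78 × 1.0087 = 139.1481000 u
The mass defect is 139.1481000 − 137.971250 = 1.1768500 u.
E_B = 1.1768500 × 931.494 = 1096.23 MeV
Dividing by A = 138 gives 7.944 MeV per nucleon.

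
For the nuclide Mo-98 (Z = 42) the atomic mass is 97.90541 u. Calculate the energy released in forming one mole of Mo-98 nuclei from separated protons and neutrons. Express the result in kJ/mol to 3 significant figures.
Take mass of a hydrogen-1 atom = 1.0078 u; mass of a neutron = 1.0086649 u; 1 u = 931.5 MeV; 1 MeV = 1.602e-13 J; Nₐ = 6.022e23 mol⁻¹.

Mass of separated nucleons = 42(1.0078) + 56(1.0086649) = 42.3276 + 56.4852344 = 98.8128344 u
Mass defect Δm = 98.8128344 − 97.90541 = 0.9074244 u
E_B = 0.9074244 × 931.5 = 845.266 MeV
Per nucleus in joules: 845.266 MeV × 1.602e-13 J/MeV = 1.3541e-10 J
Per mole: 1.3541e-10 J × 6.022e23 mol⁻¹ = 8.1544e+13 J/mol

8.15e+10 kJ/mol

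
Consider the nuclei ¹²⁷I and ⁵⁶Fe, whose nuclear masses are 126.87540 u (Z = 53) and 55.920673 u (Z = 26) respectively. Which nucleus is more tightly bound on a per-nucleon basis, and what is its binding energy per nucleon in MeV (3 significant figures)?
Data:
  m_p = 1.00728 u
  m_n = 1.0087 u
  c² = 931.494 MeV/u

¹²⁷I: Σm = 53(1.00728) + 74(1.0087) = 128.02964 u; Δm = 1.15424 u; E_B = 1075.2 MeV; E_B/A = 8.466 MeV
⁵⁶Fe: Σm = 26(1.00728) + 30(1.0087) = 56.45028 u; Δm = 0.529607 u; E_B = 493.33 MeV; E_B/A = 8.809 MeV
⁵⁶Fe has the higher binding energy per nucleon, so it is the more tightly bound nucleus.

⁵⁶Fe; 8.81 MeV/nucleon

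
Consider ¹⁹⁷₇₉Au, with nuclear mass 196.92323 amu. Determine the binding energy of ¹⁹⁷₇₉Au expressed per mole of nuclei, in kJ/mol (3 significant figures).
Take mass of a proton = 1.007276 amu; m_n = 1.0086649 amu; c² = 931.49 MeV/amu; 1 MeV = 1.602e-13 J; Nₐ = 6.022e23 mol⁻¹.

1.50e+11 kJ/mol

Σm = 79·m_p + 118·m_n = 79.574804 + 119.0224582 = 198.5972622 amu
Δm = 198.5972622 − 196.92323 = 1.6740322 amu
E_B = 1.6740322 × 931.49 = 1559.34 MeV
Per nucleus in joules: 1559.34 MeV × 1.602e-13 J/MeV = 2.4981e-10 J
Per mole: 2.4981e-10 J × 6.022e23 mol⁻¹ = 1.5044e+14 J/mol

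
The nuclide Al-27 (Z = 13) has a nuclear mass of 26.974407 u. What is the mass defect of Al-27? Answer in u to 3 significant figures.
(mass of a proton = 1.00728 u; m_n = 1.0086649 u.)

0.242 u

The nucleus contains 13 protons and 27 − 13 = 14 neutrons.
Total constituent mass: 13 × 1.00728 + 14 × 1.0086649 = 27.2159486 u
The mass defect is 27.2159486 − 26.974407 = 0.2415416 u.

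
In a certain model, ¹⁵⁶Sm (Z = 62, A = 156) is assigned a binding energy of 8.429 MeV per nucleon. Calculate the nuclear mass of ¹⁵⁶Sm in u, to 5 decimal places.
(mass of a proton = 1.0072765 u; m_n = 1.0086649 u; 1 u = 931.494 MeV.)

Total binding energy = 156 × 8.429 = 1314.924 MeV
Mass defect = 1314.924 MeV / (931.494 MeV/u) = 1.4116291 u
Constituent mass = 62(1.0072765) + 94(1.0086649) = 157.2656436 u
Nuclear mass = 157.2656436 − 1.4116291 = 155.8540145 u ≈ 155.85401 u (to 5 decimal places)

155.85401 u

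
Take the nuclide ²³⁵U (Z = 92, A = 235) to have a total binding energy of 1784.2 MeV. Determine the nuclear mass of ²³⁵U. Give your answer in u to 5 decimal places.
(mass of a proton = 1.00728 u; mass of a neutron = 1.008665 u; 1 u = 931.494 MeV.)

234.99344 u

Mass defect = 1784.2 MeV / (931.494 MeV/u) = 1.9154176 u
Constituent mass = 92(1.00728) + 143(1.008665) = 236.908855 u
Nuclear mass = 236.908855 − 1.9154176 = 234.9934374 u ≈ 234.99344 u (to 5 decimal places)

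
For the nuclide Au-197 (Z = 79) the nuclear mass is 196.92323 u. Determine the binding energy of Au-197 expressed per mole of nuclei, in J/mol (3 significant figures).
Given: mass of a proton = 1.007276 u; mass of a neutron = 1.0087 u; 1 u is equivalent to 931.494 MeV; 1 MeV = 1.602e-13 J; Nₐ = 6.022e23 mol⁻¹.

Total constituent mass: 79 × 1.007276 + 118 × 1.0087 = 198.601404 u
Δm = 198.601404 − 196.92323 = 1.678174 u
E_B = 1.678174 × 931.494 = 1563.21 MeV
Per nucleus in joules: 1563.21 MeV × 1.602e-13 J/MeV = 2.5043e-10 J
Per mole: 2.5043e-10 J × 6.022e23 mol⁻¹ = 1.5081e+14 J/mol

1.51e+14 J/mol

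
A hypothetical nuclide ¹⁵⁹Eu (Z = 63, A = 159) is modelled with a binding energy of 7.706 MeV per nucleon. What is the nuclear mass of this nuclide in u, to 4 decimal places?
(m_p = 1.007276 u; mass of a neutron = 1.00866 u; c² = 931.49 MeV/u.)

Total binding energy = 159 × 7.706 = 1225.254 MeV
Mass defect = 1225.254 MeV / (931.49 MeV/u) = 1.315370 u
Constituent mass = 63(1.007276) + 96(1.00866) = 160.289748 u
Nuclear mass = 160.289748 − 1.315370 = 158.974378 u ≈ 158.9744 u (to 4 decimal places)

158.9744 u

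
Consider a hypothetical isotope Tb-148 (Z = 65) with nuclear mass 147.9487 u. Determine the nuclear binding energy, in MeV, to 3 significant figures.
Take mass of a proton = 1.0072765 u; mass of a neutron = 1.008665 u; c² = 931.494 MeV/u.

1160 MeV

Σm = 65·m_p + 83·m_n = 65.4729725 + 83.719195 = 149.1921675 u
The mass defect is 149.1921675 − 147.9487 = 1.2434675 u.
Binding energy = Δm·c² = 1.2434675 × 931.494 MeV/u = 1158.28 MeV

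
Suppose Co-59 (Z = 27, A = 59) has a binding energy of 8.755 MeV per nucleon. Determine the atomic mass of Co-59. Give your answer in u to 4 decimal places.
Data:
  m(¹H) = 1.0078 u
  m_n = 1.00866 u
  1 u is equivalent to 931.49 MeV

58.9332 u

Total binding energy = 59 × 8.755 = 516.545 MeV
Mass defect = 516.545 MeV / (931.49 MeV/u) = 0.554536 u
Constituent mass = 27(1.0078) + 32(1.00866) = 59.48772 u
Atomic mass = 59.48772 − 0.554536 = 58.933184 u ≈ 58.9332 u (to 4 decimal places)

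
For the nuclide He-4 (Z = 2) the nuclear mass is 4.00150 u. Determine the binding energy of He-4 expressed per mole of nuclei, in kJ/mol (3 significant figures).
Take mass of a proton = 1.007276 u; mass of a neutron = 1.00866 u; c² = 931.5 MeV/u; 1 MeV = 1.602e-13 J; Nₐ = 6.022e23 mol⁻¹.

Σm = 2·m_p + 2·m_n = 2.014552 + 2.01732 = 4.031872 u
Mass defect Δm = 4.031872 − 4.00150 = 0.030372 u
Converting to energy: 0.030372 u × 931.5 MeV/u = 28.2915 MeV
Per nucleus in joules: 28.2915 MeV × 1.602e-13 J/MeV = 4.5323e-12 J
Per mole: 4.5323e-12 J × 6.022e23 mol⁻¹ = 2.7294e+12 J/mol

2.73e+09 kJ/mol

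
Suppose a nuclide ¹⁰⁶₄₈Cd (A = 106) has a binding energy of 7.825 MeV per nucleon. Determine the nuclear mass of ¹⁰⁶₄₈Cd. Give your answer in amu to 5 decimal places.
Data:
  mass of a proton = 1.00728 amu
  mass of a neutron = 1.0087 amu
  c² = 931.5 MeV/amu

105.96359 amu

Total binding energy = 106 × 7.825 = 829.450 MeV
Mass defect = 829.450 MeV / (931.5 MeV/amu) = 0.8904455 amu
Constituent mass = 48(1.00728) + 58(1.0087) = 106.85404 amu
Nuclear mass = 106.85404 − 0.8904455 = 105.9635945 amu ≈ 105.96359 amu (to 5 decimal places)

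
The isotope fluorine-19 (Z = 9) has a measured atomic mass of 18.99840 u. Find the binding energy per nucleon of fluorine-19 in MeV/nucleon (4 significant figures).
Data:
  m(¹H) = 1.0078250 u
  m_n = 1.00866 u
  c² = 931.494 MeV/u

7.777 MeV/nucleon

Total constituent mass: 9 × 1.0078250 + 10 × 1.00866 = 19.1570250 u
The mass defect is 19.1570250 − 18.99840 = 0.1586250 u.
Binding energy = Δm·c² = 0.1586250 × 931.494 MeV/u = 147.758 MeV
BE/A = 147.758 MeV / 19 = 7.777 MeV/nucleon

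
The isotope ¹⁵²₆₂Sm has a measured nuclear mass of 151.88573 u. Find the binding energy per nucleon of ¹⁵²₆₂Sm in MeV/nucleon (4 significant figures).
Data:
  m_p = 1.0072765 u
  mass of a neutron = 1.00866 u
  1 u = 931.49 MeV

Z = 62, so N = A − Z = 152 − 62 = 90.
Σm = 62·m_p + 90·m_n = 62.4511430 + 90.77940 = 153.2305430 u
Mass defect Δm = 153.2305430 − 151.88573 = 1.3448130 u
Binding energy = Δm·c² = 1.3448130 × 931.49 MeV/u = 1252.68 MeV
BE/A = 1252.68 MeV / 152 = 8.241 MeV/nucleon

8.241 MeV/nucleon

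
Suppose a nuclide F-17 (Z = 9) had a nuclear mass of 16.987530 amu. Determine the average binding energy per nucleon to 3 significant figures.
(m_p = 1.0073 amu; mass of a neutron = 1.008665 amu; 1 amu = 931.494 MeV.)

The nucleus contains 9 protons and 17 − 9 = 8 neutrons.
Total constituent mass: 9 × 1.0073 + 8 × 1.008665 = 17.135020 amu
Mass defect Δm = 17.135020 − 16.987530 = 0.147490 amu
Converting to energy: 0.147490 amu × 931.494 MeV/amu = 137.386 MeV
Per nucleon: 137.386 / 17 = 8.082 MeV

8.08 MeV/nucleon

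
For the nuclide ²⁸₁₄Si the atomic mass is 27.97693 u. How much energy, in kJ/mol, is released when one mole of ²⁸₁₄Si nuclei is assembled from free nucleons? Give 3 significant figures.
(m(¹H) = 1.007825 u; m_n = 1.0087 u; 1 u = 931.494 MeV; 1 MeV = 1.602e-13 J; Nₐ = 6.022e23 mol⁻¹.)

Z = 14, so N = A − Z = 28 − 14 = 14.
Total constituent mass: 14 × 1.007825 + 14 × 1.0087 = 28.231350 u
The mass defect is 28.231350 − 27.97693 = 0.254420 u.
Converting to energy: 0.254420 u × 931.494 MeV/u = 236.991 MeV
Per nucleus in joules: 236.991 MeV × 1.602e-13 J/MeV = 3.7966e-11 J
Per mole: 3.7966e-11 J × 6.022e23 mol⁻¹ = 2.2863e+13 J/mol

2.29e+10 kJ/mol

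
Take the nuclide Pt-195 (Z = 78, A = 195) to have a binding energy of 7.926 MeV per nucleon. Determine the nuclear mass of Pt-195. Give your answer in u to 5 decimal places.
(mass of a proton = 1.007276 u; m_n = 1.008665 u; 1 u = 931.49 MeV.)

194.92209 u

Total binding energy = 195 × 7.926 = 1545.570 MeV
Mass defect = 1545.570 MeV / (931.49 MeV/u) = 1.6592449 u
Constituent mass = 78(1.007276) + 117(1.008665) = 196.581333 u
Nuclear mass = 196.581333 − 1.6592449 = 194.9220881 u ≈ 194.92209 u (to 5 decimal places)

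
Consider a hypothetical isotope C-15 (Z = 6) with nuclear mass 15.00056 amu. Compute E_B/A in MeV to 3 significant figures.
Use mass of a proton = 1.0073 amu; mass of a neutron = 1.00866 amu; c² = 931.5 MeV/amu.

7.53 MeV/nucleon

The nucleus contains 6 protons and 15 − 6 = 9 neutrons.
Total constituent mass: 6 × 1.0073 + 9 × 1.00866 = 15.12174 amu
The mass defect is 15.12174 − 15.00056 = 0.12118 amu.
E_B = 0.12118 × 931.5 = 112.879 MeV
BE/A = 112.879 MeV / 15 = 7.525 MeV/nucleon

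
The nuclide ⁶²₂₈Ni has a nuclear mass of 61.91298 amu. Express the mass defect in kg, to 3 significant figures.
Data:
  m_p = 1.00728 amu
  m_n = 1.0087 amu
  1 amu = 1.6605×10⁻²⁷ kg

The nucleus contains 28 protons and 62 − 28 = 34 neutrons.
Mass of separated nucleons = 28(1.00728) + 34(1.0087) = 28.20384 + 34.2958 = 62.49964 amu
The mass defect is 62.49964 − 61.91298 = 0.58666 amu.
In SI units: 0.58666 amu × 1.6605×10⁻²⁷ kg/amu = 9.7415e-28 kg

9.74e-28 kg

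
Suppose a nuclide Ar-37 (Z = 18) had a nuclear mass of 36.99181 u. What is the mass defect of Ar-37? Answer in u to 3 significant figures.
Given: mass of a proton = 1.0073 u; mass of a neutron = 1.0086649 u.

0.304 u

Z = 18, so N = A − Z = 37 − 18 = 19.
Mass of separated nucleons = 18(1.0073) + 19(1.0086649) = 18.1314 + 19.1646331 = 37.2960331 u
Δm = 37.2960331 − 36.99181 = 0.3042231 u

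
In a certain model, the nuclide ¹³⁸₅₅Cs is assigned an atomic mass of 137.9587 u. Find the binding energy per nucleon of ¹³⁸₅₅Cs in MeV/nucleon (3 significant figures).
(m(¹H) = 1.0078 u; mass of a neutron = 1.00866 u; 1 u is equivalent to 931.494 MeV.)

8.03 MeV/nucleon

Total constituent mass: 55 × 1.0078 + 83 × 1.00866 = 139.14778 u
Δm = 139.14778 − 137.9587 = 1.18908 u
E_B = 1.18908 × 931.494 = 1107.62 MeV
BE/A = 1107.62 MeV / 138 = 8.026 MeV/nucleon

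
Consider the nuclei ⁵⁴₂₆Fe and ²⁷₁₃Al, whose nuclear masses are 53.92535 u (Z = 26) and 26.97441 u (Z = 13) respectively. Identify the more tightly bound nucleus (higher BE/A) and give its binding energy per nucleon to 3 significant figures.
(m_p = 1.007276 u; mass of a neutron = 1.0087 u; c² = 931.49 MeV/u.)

⁵⁴₂₆Fe; 8.75 MeV/nucleon

⁵⁴₂₆Fe: Σm = 26(1.007276) + 28(1.0087) = 54.432776 u; Δm = 0.507426 u; E_B = 472.66 MeV; E_B/A = 8.753 MeV
²⁷₁₃Al: Σm = 13(1.007276) + 14(1.0087) = 27.216388 u; Δm = 0.241978 u; E_B = 225.40 MeV; E_B/A = 8.348 MeV
⁵⁴₂₆Fe has the higher binding energy per nucleon, so it is the more tightly bound nucleus.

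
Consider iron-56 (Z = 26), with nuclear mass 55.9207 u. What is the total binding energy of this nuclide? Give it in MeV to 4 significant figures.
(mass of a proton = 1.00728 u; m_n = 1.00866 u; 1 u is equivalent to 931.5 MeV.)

492.2 MeV

The nucleus contains 26 protons and 56 − 26 = 30 neutrons.
Mass of separated nucleons = 26(1.00728) + 30(1.00866) = 26.18928 + 30.25980 = 56.44908 u
Mass defect Δm = 56.44908 − 55.9207 = 0.52838 u
E_B = 0.52838 × 931.5 = 492.186 MeV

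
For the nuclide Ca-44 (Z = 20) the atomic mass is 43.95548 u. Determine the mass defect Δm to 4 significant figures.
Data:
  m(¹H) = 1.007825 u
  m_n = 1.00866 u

With 20 protons and 24 neutrons (A = 44):
Total constituent mass: 20 × 1.007825 + 24 × 1.00866 = 44.364340 u
The mass defect is 44.364340 − 43.95548 = 0.408860 u.

0.4089 u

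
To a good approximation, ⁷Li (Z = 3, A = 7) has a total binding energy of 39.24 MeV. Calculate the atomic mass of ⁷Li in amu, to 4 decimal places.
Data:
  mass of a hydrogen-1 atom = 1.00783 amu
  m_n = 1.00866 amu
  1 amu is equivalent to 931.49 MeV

7.0160 amu

Mass defect = 39.24 MeV / (931.49 MeV/amu) = 0.042126 amu
Constituent mass = 3(1.00783) + 4(1.00866) = 7.05813 amu
Atomic mass = 7.05813 − 0.042126 = 7.016004 amu ≈ 7.0160 amu (to 4 decimal places)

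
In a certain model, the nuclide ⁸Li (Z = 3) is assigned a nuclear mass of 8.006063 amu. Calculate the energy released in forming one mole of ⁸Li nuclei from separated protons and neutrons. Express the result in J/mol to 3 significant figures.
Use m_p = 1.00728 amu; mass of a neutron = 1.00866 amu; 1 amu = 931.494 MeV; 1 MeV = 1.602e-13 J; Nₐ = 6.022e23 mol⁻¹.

5.31e+12 J/mol

Z = 3, so N = A − Z = 8 − 3 = 5.
Mass of separated nucleons = 3(1.00728) + 5(1.00866) = 3.02184 + 5.04330 = 8.06514 amu
Δm = 8.06514 − 8.006063 = 0.059077 amu
Converting to energy: 0.059077 amu × 931.494 MeV/amu = 55.0299 MeV
Per nucleus in joules: 55.0299 MeV × 1.602e-13 J/MeV = 8.8158e-12 J
Per mole: 8.8158e-12 J × 6.022e23 mol⁻¹ = 5.3089e+12 J/mol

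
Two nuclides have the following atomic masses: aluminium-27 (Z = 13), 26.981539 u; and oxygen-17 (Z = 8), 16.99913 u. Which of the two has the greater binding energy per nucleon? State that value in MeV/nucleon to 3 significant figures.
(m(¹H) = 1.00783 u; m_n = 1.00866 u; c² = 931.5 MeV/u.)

aluminium-27; 8.33 MeV/nucleon

aluminium-27: Σm = 13(1.00783) + 14(1.00866) = 27.22303 u; Δm = 0.241491 u; E_B = 224.95 MeV; E_B/A = 8.331 MeV
oxygen-17: Σm = 8(1.00783) + 9(1.00866) = 17.14058 u; Δm = 0.14145 u; E_B = 131.76 MeV; E_B/A = 7.751 MeV
aluminium-27 has the higher binding energy per nucleon, so it is the more tightly bound nucleus.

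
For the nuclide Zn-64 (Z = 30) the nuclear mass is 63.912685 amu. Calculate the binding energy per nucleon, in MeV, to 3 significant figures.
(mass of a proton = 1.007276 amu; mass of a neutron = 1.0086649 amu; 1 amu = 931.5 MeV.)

Mass of separated nucleons = 30(1.007276) + 34(1.0086649) = 30.218280 + 34.2946066 = 64.5128866 amu
Δm = 64.5128866 − 63.912685 = 0.6002016 amu
Binding energy = Δm·c² = 0.6002016 × 931.5 MeV/amu = 559.088 MeV
BE/A = 559.088 MeV / 64 = 8.736 MeV/nucleon

8.74 MeV/nucleon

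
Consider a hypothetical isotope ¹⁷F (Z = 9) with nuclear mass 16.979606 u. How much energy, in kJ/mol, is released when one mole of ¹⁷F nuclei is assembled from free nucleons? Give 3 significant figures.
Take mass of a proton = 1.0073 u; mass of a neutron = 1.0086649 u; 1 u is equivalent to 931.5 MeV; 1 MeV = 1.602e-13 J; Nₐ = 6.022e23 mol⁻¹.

Mass of separated nucleons = 9(1.0073) + 8(1.0086649) = 9.0657 + 8.0693192 = 17.1350192 u
Mass defect Δm = 17.1350192 − 16.979606 = 0.1554132 u
Converting to energy: 0.1554132 u × 931.5 MeV/u = 144.767 MeV
Per nucleus in joules: 144.767 MeV × 1.602e-13 J/MeV = 2.3192e-11 J
Per mole: 2.3192e-11 J × 6.022e23 mol⁻¹ = 1.3966e+13 J/mol

1.40e+10 kJ/mol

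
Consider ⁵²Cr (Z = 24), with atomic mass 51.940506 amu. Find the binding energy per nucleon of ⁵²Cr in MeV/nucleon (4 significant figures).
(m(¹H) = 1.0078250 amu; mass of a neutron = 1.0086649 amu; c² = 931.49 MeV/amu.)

8.776 MeV/nucleon

Z = 24, so N = A − Z = 52 − 24 = 28.
Mass of separated nucleons = 24(1.0078250) + 28(1.0086649) = 24.1878000 + 28.2426172 = 52.4304172 amu
The mass defect is 52.4304172 − 51.940506 = 0.4899112 amu.
E_B = 0.4899112 × 931.49 = 456.347 MeV
Per nucleon: 456.347 / 52 = 8.776 MeV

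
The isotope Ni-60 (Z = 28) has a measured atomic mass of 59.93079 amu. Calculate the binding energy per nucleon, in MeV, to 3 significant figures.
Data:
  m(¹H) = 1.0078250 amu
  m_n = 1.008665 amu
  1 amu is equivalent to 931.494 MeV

Mass of separated nucleons = 28(1.0078250) + 32(1.008665) = 28.2191000 + 32.277280 = 60.4963800 amu
Mass defect Δm = 60.4963800 − 59.93079 = 0.5655900 amu
Binding energy = Δm·c² = 0.5655900 × 931.494 MeV/amu = 526.844 MeV
Dividing by A = 60 gives 8.781 MeV per nucleon.

8.78 MeV/nucleon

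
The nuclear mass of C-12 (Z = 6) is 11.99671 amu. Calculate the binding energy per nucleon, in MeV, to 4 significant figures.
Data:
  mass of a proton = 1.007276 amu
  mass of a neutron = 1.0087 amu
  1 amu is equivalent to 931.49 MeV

The nucleus contains 6 protons and 12 − 6 = 6 neutrons.
Mass of separated nucleons = 6(1.007276) + 6(1.0087) = 6.043656 + 6.0522 = 12.095856 amu
The mass defect is 12.095856 − 11.99671 = 0.099146 amu.
E_B = 0.099146 × 931.49 = 92.3535 MeV
Per nucleon: 92.3535 / 12 = 7.696 MeV

7.696 MeV/nucleon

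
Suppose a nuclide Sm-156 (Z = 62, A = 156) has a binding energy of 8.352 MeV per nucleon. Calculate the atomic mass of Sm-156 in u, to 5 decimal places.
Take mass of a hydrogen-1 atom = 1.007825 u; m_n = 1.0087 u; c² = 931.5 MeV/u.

Total binding energy = 156 × 8.352 = 1302.912 MeV
Mass defect = 1302.912 MeV / (931.5 MeV/u) = 1.3987246 u
Constituent mass = 62(1.007825) + 94(1.0087) = 157.302950 u
Atomic mass = 157.302950 − 1.3987246 = 155.9042254 u ≈ 155.90423 u (to 5 decimal places)

155.90423 u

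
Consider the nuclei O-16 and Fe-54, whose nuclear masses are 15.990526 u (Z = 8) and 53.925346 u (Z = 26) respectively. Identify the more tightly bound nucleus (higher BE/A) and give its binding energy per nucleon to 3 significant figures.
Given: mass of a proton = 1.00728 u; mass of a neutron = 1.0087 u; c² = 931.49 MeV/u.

O-16: Σm = 8(1.00728) + 8(1.0087) = 16.12784 u; Δm = 0.137314 u; E_B = 127.91 MeV; E_B/A = 7.994 MeV
Fe-54: Σm = 26(1.00728) + 28(1.0087) = 54.43288 u; Δm = 0.507534 u; E_B = 472.763 MeV; E_B/A = 8.7549 MeV
Fe-54 has the higher binding energy per nucleon, so it is the more tightly bound nucleus.

Fe-54; 8.75 MeV/nucleon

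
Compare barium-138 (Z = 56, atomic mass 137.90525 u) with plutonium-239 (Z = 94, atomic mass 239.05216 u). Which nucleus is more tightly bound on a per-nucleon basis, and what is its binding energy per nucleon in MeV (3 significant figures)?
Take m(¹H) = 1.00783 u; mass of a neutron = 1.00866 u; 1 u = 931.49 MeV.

barium-138: Σm = 56(1.00783) + 82(1.00866) = 139.14860 u; Δm = 1.24335 u; E_B = 1158.2 MeV; E_B/A = 8.393 MeV
plutonium-239: Σm = 94(1.00783) + 145(1.00866) = 240.99172 u; Δm = 1.93956 u; E_B = 1806.7 MeV; E_B/A = 7.559 MeV
barium-138 has the higher binding energy per nucleon, so it is the more tightly bound nucleus.

barium-138; 8.39 MeV/nucleon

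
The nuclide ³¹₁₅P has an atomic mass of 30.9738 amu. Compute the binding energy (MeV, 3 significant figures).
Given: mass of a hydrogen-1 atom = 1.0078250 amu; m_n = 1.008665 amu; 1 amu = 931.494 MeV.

Total constituent mass: 15 × 1.0078250 + 16 × 1.008665 = 31.2560150 amu
Δm = 31.2560150 − 30.9738 = 0.2822150 amu
Binding energy = Δm·c² = 0.2822150 × 931.494 MeV/amu = 262.882 MeV

263 MeV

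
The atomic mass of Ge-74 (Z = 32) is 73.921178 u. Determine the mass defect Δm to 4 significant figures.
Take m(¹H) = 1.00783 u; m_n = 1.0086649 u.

The nucleus contains 32 protons and 74 − 32 = 42 neutrons.
Σm = 32·m(¹H) + 42·m_n = 32.25056 + 42.3639258 = 74.6144858 u
Mass defect Δm = 74.6144858 − 73.921178 = 0.6933078 u

0.6933 u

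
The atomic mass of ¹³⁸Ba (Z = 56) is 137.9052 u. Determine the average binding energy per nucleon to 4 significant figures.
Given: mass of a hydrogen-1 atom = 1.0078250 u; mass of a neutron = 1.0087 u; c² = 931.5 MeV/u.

8.413 MeV/nucleon

Total constituent mass: 56 × 1.0078250 + 82 × 1.0087 = 139.1516000 u
Mass defect Δm = 139.1516000 − 137.9052 = 1.2464000 u
Binding energy = Δm·c² = 1.2464000 × 931.5 MeV/u = 1161.02 MeV
BE/A = 1161.02 MeV / 138 = 8.413 MeV/nucleon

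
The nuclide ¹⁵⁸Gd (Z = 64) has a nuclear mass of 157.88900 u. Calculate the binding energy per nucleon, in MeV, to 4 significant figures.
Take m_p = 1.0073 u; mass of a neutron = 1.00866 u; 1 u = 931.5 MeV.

8.208 MeV/nucleon

Σm = 64·m_p + 94·m_n = 64.4672 + 94.81404 = 159.28124 u
Mass defect Δm = 159.28124 − 157.88900 = 1.39224 u
Converting to energy: 1.39224 u × 931.5 MeV/u = 1296.87 MeV
BE/A = 1296.87 MeV / 158 = 8.208 MeV/nucleon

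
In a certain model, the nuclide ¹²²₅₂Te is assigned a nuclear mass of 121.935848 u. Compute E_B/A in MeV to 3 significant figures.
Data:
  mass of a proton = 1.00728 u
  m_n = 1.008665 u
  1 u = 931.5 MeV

Total constituent mass: 52 × 1.00728 + 70 × 1.008665 = 122.985110 u
Δm = 122.985110 − 121.935848 = 1.049262 u
E_B = 1.049262 × 931.5 = 977.388 MeV
Dividing by A = 122 gives 8.011 MeV per nucleon.

8.01 MeV/nucleon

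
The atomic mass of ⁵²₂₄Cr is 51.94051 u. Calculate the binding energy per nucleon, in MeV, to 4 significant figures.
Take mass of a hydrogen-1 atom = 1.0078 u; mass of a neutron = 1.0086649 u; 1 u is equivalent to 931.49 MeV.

8.765 MeV/nucleon

Mass of separated nucleons = 24(1.0078) + 28(1.0086649) = 24.1872 + 28.2426172 = 52.4298172 u
Mass defect Δm = 52.4298172 − 51.94051 = 0.4893072 u
Converting to energy: 0.4893072 u × 931.49 MeV/u = 455.785 MeV
Dividing by A = 52 gives 8.765 MeV per nucleon.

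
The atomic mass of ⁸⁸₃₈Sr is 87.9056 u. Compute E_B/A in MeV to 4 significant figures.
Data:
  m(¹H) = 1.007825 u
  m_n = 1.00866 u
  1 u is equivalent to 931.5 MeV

Z = 38, so N = A − Z = 88 − 38 = 50.
Mass of separated nucleons = 38(1.007825) + 50(1.00866) = 38.297350 + 50.43300 = 88.730350 u
Mass defect Δm = 88.730350 − 87.9056 = 0.824750 u
Converting to energy: 0.824750 u × 931.5 MeV/u = 768.255 MeV
Dividing by A = 88 gives 8.730 MeV per nucleon.

8.730 MeV/nucleon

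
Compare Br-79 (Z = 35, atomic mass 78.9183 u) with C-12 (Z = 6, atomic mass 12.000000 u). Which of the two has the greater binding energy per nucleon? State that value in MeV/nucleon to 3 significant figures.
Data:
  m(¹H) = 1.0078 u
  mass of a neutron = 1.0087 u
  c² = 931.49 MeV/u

Br-79; 8.70 MeV/nucleon

Br-79: Σm = 35(1.0078) + 44(1.0087) = 79.6558 u; Δm = 0.7375 u; E_B = 686.97 MeV; E_B/A = 8.696 MeV
C-12: Σm = 6(1.0078) + 6(1.0087) = 12.0990 u; Δm = 0.099000 u; E_B = 92.218 MeV; E_B/A = 7.6848 MeV
Br-79 has the higher binding energy per nucleon, so it is the more tightly bound nucleus.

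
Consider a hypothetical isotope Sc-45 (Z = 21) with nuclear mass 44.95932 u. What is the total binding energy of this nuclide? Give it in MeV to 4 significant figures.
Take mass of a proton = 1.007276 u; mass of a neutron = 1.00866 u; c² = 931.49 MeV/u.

373.8 MeV

With 21 protons and 24 neutrons (A = 45):
Σm = 21·m_p + 24·m_n = 21.152796 + 24.20784 = 45.360636 u
The mass defect is 45.360636 − 44.95932 = 0.401316 u.
Binding energy = Δm·c² = 0.401316 × 931.49 MeV/u = 373.822 MeV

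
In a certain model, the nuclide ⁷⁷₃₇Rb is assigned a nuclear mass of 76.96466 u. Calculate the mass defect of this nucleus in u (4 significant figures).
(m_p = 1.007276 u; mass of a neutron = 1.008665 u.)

The nucleus contains 37 protons and 77 − 37 = 40 neutrons.
Total constituent mass: 37 × 1.007276 + 40 × 1.008665 = 77.615812 u
Δm = 77.615812 − 76.96466 = 0.651152 u

0.6512 u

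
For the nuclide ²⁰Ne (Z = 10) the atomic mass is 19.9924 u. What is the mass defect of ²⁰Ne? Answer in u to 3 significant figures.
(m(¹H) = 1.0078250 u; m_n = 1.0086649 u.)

0.172 u

Z = 10, so N = A − Z = 20 − 10 = 10.
Σm = 10·m(¹H) + 10·m_n = 10.0782500 + 10.0866490 = 20.1648990 u
The mass defect is 20.1648990 − 19.9924 = 0.1724990 u.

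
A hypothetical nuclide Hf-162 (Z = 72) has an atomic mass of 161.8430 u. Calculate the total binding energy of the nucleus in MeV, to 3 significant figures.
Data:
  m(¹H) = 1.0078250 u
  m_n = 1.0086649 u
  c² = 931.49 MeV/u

Z = 72, so N = A − Z = 162 − 72 = 90.
Total constituent mass: 72 × 1.0078250 + 90 × 1.0086649 = 163.3432410 u
Mass defect Δm = 163.3432410 − 161.8430 = 1.5002410 u
Binding energy = Δm·c² = 1.5002410 × 931.49 MeV/u = 1397.46 MeV

1400 MeV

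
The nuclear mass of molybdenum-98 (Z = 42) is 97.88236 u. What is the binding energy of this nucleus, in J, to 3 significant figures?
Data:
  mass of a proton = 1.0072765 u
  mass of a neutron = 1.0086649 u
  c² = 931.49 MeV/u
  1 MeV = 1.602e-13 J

Σm = 42·m_p + 56·m_n = 42.3056130 + 56.4852344 = 98.7908474 u
Mass defect Δm = 98.7908474 − 97.88236 = 0.9084874 u
Binding energy = Δm·c² = 0.9084874 × 931.49 MeV/u = 846.247 MeV
In joules: 846.247 MeV × 1.602e-13 J/MeV = 1.3557e-10 J

1.36e-10 J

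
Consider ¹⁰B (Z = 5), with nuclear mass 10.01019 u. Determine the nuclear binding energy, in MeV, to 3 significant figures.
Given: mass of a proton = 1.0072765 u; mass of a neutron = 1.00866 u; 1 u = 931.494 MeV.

Z = 5, so N = A − Z = 10 − 5 = 5.
Mass of separated nucleons = 5(1.0072765) + 5(1.00866) = 5.0363825 + 5.04330 = 10.0796825 u
The mass defect is 10.0796825 − 10.01019 = 0.0694925 u.
Binding energy = Δm·c² = 0.0694925 × 931.494 MeV/u = 64.7318 MeV

64.7 MeV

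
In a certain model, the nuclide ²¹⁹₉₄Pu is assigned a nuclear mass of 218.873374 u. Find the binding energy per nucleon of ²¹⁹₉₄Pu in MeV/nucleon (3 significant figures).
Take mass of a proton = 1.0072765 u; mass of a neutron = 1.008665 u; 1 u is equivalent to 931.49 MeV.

8.05 MeV/nucleon

The nucleus contains 94 protons and 219 − 94 = 125 neutrons.
Mass of separated nucleons = 94(1.0072765) + 125(1.008665) = 94.6839910 + 126.083125 = 220.7671160 u
The mass defect is 220.7671160 − 218.873374 = 1.8937420 u.
E_B = 1.8937420 × 931.49 = 1764.00 MeV
Per nucleon: 1764.00 / 219 = 8.0548 MeV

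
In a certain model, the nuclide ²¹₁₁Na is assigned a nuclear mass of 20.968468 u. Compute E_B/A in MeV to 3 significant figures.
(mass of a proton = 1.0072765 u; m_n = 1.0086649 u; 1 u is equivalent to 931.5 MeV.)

Z = 11, so N = A − Z = 21 − 11 = 10.
Mass of separated nucleons = 11(1.0072765) + 10(1.0086649) = 11.0800415 + 10.0866490 = 21.1666905 u
Δm = 21.1666905 − 20.968468 = 0.1982225 u
Binding energy = Δm·c² = 0.1982225 × 931.5 MeV/u = 184.644 MeV
BE/A = 184.644 MeV / 21 = 8.793 MeV/nucleon

8.79 MeV/nucleon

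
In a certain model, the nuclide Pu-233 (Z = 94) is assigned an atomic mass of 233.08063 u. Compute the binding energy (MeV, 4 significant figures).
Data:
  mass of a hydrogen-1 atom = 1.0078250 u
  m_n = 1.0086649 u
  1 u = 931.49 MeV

1732 MeV

The nucleus contains 94 protons and 233 − 94 = 139 neutrons.
Mass of separated nucleons = 94(1.0078250) + 139(1.0086649) = 94.7355500 + 140.2044211 = 234.9399711 u
The mass defect is 234.9399711 − 233.08063 = 1.8593411 u.
Converting to energy: 1.8593411 u × 931.49 MeV/u = 1731.96 MeV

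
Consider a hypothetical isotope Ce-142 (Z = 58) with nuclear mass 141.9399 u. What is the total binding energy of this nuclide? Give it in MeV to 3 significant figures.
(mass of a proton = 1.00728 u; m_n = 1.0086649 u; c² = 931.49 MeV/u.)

1130 MeV

With 58 protons and 84 neutrons (A = 142):
Σm = 58·m_p + 84·m_n = 58.42224 + 84.7278516 = 143.1500916 u
Mass defect Δm = 143.1500916 − 141.9399 = 1.2101916 u
E_B = 1.2101916 × 931.49 = 1127.28 MeV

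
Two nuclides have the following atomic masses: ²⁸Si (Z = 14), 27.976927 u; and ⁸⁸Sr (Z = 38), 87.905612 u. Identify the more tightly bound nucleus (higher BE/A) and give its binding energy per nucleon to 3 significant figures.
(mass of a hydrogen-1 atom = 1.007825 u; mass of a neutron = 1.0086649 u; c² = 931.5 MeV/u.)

²⁸Si: Σm = 14(1.007825) + 14(1.0086649) = 28.2308586 u; Δm = 0.2539316 u; E_B = 236.54 MeV; E_B/A = 8.448 MeV
⁸⁸Sr: Σm = 38(1.007825) + 50(1.0086649) = 88.7305950 u; Δm = 0.8249830 u; E_B = 768.47 MeV; E_B/A = 8.733 MeV
⁸⁸Sr has the higher binding energy per nucleon, so it is the more tightly bound nucleus.

⁸⁸Sr; 8.73 MeV/nucleon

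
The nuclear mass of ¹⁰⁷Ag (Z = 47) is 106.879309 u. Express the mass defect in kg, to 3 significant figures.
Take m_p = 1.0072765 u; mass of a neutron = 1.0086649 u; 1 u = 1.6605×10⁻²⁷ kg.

The nucleus contains 47 protons and 107 − 47 = 60 neutrons.
Total constituent mass: 47 × 1.0072765 + 60 × 1.0086649 = 107.8618895 u
The mass defect is 107.8618895 − 106.879309 = 0.9825805 u.
In SI units: 0.9825805 u × 1.6605×10⁻²⁷ kg/u = 1.6316e-27 kg

1.63e-27 kg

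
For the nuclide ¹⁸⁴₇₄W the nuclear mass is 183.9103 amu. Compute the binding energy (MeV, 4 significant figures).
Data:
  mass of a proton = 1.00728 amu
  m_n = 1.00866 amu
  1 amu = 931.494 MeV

1473 MeV

Σm = 74·m_p + 110·m_n = 74.53872 + 110.95260 = 185.49132 amu
The mass defect is 185.49132 − 183.9103 = 1.58102 amu.
Binding energy = Δm·c² = 1.58102 × 931.494 MeV/amu = 1472.71 MeV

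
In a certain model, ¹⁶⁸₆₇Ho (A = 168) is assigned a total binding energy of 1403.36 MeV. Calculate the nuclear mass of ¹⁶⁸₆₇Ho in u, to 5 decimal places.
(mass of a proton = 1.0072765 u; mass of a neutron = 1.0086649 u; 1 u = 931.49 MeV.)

Mass defect = 1403.36 MeV / (931.49 MeV/u) = 1.5065755 u
Constituent mass = 67(1.0072765) + 101(1.0086649) = 169.3626804 u
Nuclear mass = 169.3626804 − 1.5065755 = 167.8561049 u ≈ 167.85610 u (to 5 decimal places)

167.85610 u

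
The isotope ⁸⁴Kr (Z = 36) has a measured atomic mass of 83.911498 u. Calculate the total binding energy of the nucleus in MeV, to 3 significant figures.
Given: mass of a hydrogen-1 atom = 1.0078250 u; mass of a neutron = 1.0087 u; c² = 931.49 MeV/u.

Z = 36, so N = A − Z = 84 − 36 = 48.
Total constituent mass: 36 × 1.0078250 + 48 × 1.0087 = 84.6993000 u
Mass defect Δm = 84.6993000 − 83.911498 = 0.7878020 u
E_B = 0.7878020 × 931.49 = 733.830 MeV

734 MeV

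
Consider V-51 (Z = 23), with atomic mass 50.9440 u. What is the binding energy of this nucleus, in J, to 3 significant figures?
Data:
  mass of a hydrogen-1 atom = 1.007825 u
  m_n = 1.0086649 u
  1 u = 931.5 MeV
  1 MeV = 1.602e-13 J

7.14e-11 J

With 23 protons and 28 neutrons (A = 51):
Σm = 23·m(¹H) + 28·m_n = 23.179975 + 28.2426172 = 51.4225922 u
Mass defect Δm = 51.4225922 − 50.9440 = 0.4785922 u
E_B = 0.4785922 × 931.5 = 445.809 MeV
In joules: 445.809 MeV × 1.602e-13 J/MeV = 7.1419e-11 J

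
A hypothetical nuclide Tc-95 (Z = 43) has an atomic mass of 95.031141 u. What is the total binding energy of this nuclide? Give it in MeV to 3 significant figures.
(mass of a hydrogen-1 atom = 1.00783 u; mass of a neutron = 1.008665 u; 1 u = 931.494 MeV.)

The nucleus contains 43 protons and 95 − 43 = 52 neutrons.
Σm = 43·m(¹H) + 52·m_n = 43.33669 + 52.450580 = 95.787270 u
Mass defect Δm = 95.787270 − 95.031141 = 0.756129 u
Binding energy = Δm·c² = 0.756129 × 931.494 MeV/u = 704.330 MeV

704 MeV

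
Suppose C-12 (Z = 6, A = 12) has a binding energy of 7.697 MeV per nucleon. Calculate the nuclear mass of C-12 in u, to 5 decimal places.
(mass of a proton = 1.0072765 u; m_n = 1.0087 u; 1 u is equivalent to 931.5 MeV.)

11.99670 u

Total binding energy = 12 × 7.697 = 92.364 MeV
Mass defect = 92.364 MeV / (931.5 MeV/u) = 0.0991562 u
Constituent mass = 6(1.0072765) + 6(1.0087) = 12.0958590 u
Nuclear mass = 12.0958590 − 0.0991562 = 11.9967028 u ≈ 11.99670 u (to 5 decimal places)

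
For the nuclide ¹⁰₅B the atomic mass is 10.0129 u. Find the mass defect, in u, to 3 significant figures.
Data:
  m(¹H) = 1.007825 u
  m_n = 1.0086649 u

0.0695 u

Total constituent mass: 5 × 1.007825 + 5 × 1.0086649 = 10.0824495 u
Mass defect Δm = 10.0824495 − 10.0129 = 0.0695495 u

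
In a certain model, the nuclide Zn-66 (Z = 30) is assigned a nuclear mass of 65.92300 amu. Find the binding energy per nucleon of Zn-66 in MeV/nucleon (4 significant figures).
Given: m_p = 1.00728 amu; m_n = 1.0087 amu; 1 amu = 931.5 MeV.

With 30 protons and 36 neutrons (A = 66):
Σm = 30·m_p + 36·m_n = 30.21840 + 36.3132 = 66.53160 amu
The mass defect is 66.53160 − 65.92300 = 0.60860 amu.
Binding energy = Δm·c² = 0.60860 × 931.5 MeV/amu = 566.911 MeV
Dividing by A = 66 gives 8.590 MeV per nucleon.

8.590 MeV/nucleon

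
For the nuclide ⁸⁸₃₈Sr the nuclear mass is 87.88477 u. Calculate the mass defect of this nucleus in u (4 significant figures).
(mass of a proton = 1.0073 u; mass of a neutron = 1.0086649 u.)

0.8259 u

Mass of separated nucleons = 38(1.0073) + 50(1.0086649) = 38.2774 + 50.4332450 = 88.7106450 u
Mass defect Δm = 88.7106450 − 87.88477 = 0.8258750 u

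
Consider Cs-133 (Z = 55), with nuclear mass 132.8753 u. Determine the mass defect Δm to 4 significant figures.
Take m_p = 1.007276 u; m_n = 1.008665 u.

1.201 u

With 55 protons and 78 neutrons (A = 133):
Total constituent mass: 55 × 1.007276 + 78 × 1.008665 = 134.076050 u
Mass defect Δm = 134.076050 − 132.8753 = 1.200750 u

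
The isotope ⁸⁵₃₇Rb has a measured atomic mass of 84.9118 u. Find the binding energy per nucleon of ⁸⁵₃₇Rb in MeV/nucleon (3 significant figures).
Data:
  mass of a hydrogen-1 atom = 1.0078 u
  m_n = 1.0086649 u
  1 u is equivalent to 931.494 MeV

8.69 MeV/nucleon

Mass of separated nucleons = 37(1.0078) + 48(1.0086649) = 37.2886 + 48.4159152 = 85.7045152 u
The mass defect is 85.7045152 − 84.9118 = 0.7927152 u.
Binding energy = Δm·c² = 0.7927152 × 931.494 MeV/u = 738.409 MeV
Per nucleon: 738.409 / 85 = 8.687 MeV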